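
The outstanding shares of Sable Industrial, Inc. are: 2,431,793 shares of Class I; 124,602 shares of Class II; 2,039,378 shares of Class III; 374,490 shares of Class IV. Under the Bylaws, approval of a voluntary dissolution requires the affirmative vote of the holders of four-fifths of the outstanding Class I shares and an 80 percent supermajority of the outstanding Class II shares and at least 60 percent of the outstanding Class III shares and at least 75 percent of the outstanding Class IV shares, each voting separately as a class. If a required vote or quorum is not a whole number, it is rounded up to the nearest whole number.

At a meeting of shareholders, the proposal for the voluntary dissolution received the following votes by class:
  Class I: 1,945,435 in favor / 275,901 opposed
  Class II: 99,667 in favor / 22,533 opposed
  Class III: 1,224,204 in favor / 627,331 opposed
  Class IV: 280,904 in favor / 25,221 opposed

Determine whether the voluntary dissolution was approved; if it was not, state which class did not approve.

Not approved — the Class II shares did not give the required vote.

Class I: 4/5 of 2431793 = 1945434.40, rounded up to 1945435; 1,945,435 required, 1,945,435 in favor — approved.
Class II: 4/5 of 124602 = 99681.60, rounded up to 99682; 99,682 required, 99,667 in favor — not approved.
Class III: 3/5 of 2039378 = 1223626.80, rounded up to 1223627; 1,223,627 required, 1,224,204 in favor — approved.
Class IV: 3/4 of 374490 = 280867.50, rounded up to 280868; 280,868 required, 280,904 in favor — approved.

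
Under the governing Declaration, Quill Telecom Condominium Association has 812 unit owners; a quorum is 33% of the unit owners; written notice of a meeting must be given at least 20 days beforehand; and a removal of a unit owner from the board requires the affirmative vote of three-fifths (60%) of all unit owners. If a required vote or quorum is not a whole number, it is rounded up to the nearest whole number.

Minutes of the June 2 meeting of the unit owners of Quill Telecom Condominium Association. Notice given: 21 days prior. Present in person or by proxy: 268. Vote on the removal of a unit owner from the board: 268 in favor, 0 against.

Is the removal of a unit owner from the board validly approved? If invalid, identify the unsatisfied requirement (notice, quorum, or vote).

Notice: 21 days given; 20 required. Satisfied.
Quorum: 33% of 812 = 267.96, rounded up to 268; 268 present. Satisfied.
Vote: requires three-fifths of all unit owners (812); 3/5 of 812 = 487.20, rounded up to 488, so 488 needed; 268 in favor. Not satisfied.

Invalid — vote requirement not satisfied.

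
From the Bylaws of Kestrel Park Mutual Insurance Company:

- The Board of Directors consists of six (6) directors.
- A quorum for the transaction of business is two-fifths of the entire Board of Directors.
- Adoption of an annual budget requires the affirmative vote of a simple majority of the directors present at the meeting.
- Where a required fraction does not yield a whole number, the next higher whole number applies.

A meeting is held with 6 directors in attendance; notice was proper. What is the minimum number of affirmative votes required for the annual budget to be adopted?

4

The annual budget requires a majority of the directors present (6).
A majority of 6 is 4.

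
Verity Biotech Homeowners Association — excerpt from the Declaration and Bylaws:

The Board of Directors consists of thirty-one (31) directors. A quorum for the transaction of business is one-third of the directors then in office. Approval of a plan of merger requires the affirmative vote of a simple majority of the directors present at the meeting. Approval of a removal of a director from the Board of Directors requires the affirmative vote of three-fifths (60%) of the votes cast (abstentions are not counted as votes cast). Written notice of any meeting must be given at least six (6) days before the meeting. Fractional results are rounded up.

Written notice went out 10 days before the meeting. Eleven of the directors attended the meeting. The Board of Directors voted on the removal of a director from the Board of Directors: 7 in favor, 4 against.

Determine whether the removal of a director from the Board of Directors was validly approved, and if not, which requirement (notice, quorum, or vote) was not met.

Valid — all requirements satisfied.

Notice: 10 days given; 6 required (10 ≥ 6). Satisfied.
Quorum: 11 present; quorum is 11. Satisfied.
Vote: the removal of a director from the Board of Directors requires three-fifths of the votes cast (11). 3/5 of 11 = 6.60, rounded up to 7, so 7 affirmative votes are needed; 7 voted in favor. Satisfied.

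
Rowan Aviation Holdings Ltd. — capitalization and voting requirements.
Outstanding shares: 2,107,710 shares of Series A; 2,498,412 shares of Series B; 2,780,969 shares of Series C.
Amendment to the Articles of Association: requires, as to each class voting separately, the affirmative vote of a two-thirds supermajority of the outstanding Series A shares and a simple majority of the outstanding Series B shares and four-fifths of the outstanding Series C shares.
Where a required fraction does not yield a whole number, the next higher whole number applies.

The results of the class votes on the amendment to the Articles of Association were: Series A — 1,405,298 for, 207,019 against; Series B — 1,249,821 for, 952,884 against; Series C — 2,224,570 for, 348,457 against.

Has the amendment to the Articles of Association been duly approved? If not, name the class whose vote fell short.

Not approved — the Series C shares did not give the required vote.

Series A: 2/3 of 2107710 = 1405140; 1,405,140 required, 1,405,298 in favor — approved.
Series B: a majority of 2498412 is 1249207; 1,249,207 required, 1,249,821 in favor — approved.
Series C: 4/5 of 2780969 = 2224775.20, rounded up to 2224776; 2,224,776 required, 2,224,570 in favor — not approved.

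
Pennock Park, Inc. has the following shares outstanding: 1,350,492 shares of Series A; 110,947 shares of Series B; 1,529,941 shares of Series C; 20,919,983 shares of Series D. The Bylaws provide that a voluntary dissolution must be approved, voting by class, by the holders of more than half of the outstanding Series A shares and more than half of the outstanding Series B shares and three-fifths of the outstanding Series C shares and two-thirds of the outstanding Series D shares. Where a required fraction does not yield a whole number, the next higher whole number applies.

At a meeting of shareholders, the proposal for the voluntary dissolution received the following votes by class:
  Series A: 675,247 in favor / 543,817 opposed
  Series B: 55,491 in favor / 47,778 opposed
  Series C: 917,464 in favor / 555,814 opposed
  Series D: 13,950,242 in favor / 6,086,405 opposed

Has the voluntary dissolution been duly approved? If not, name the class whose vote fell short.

Not approved — the Series C shares did not give the required vote.

Series A: a majority of 1350492 is 675247; 675,247 required, 675,247 in favor — approved.
Series B: a majority of 110947 is 55474; 55,474 required, 55,491 in favor — approved.
Series C: 3/5 of 1529941 = 917964.60, rounded up to 917965; 917,965 required, 917,464 in favor — not approved.
Series D: 2/3 of 20919983 = 13946655.33, rounded up to 13946656; 13,946,656 required, 13,950,242 in favor — approved.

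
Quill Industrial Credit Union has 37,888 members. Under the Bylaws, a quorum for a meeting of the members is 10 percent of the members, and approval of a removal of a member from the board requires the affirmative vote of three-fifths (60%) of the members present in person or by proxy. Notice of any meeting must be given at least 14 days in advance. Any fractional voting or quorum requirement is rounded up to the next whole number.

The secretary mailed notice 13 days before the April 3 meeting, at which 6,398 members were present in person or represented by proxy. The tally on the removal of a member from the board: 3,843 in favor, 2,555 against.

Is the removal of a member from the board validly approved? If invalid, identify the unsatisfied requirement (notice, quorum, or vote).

Invalid — notice requirement not satisfied.

Notice: 13 days given; 14 required. Not satisfied.
Quorum: 10% of 37,888 = 3,788.80, rounded up to 3,789; 6,398 present. Satisfied.
Vote: requires three-fifths of those present (6,398); 3/5 of 6398 = 3838.80, rounded up to 3839, so 3,839 needed; 3,843 in favor. Satisfied.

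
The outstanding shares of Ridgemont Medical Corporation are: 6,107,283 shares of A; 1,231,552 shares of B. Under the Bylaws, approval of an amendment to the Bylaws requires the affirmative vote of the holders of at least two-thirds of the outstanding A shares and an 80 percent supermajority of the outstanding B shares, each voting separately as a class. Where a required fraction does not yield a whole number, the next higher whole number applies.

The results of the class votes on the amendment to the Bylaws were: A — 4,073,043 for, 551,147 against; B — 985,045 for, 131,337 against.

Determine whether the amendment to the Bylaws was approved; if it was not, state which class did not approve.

A: 2/3 of 6107283 = 4071522; 4,071,522 required, 4,073,043 in favor — approved.
B: 4/5 of 1231552 = 985241.60, rounded up to 985242; 985,242 required, 985,045 in favor — not approved.

Not approved — the B shares did not give the required vote.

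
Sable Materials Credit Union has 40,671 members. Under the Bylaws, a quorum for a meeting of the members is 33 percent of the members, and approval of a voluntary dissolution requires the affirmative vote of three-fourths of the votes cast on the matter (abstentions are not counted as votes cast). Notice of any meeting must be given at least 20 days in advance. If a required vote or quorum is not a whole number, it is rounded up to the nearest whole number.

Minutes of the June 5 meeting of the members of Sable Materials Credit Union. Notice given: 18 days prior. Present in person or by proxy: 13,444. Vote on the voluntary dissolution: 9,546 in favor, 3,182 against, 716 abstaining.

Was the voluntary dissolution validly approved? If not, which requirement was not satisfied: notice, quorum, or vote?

Invalid — notice requirement not satisfied.

Notice: 18 days given; 20 required. Not satisfied.
Quorum: 33% of 40,671 = 13,421.43, rounded up to 13,422; 13,444 present. Satisfied.
Vote: requires three-fourths of the votes cast (13,444 − 716 abstaining = 12,728); 3/4 of 12728 = 9546, so 9,546 needed; 9,546 in favor. Satisfied.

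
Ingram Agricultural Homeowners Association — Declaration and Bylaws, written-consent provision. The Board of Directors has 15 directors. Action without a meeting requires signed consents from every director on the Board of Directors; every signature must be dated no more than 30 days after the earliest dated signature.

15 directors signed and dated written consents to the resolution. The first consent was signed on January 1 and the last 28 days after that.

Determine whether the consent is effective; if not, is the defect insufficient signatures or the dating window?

Signatures required: every one of 15 — unanimous means all 15, so 15 needed; 15 signed. Sufficient.
Dating window: the latest signature is 28 days after the earliest; the limit is 30 days. Within the window.

Effective — both the signature and dating-window requirements are satisfied.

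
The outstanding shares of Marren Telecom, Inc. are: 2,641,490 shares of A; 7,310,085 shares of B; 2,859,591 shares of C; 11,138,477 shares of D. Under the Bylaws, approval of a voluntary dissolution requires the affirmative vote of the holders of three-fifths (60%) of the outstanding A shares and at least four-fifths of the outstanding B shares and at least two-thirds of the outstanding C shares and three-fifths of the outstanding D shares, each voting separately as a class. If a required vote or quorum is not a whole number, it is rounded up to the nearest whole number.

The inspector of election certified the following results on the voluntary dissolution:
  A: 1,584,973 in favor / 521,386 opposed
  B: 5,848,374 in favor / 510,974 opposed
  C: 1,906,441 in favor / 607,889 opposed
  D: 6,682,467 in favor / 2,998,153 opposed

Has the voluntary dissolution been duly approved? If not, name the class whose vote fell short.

Not approved — the D shares did not give the required vote.

A: 3/5 of 2641490 = 1584894; 1,584,894 required, 1,584,973 in favor — approved.
B: 4/5 of 7310085 = 5848068; 5,848,068 required, 5,848,374 in favor — approved.
C: 2/3 of 2859591 = 1906394; 1,906,394 required, 1,906,441 in favor — approved.
D: 3/5 of 11138477 = 6683086.20, rounded up to 6683087; 6,683,087 required, 6,682,467 in favor — not approved.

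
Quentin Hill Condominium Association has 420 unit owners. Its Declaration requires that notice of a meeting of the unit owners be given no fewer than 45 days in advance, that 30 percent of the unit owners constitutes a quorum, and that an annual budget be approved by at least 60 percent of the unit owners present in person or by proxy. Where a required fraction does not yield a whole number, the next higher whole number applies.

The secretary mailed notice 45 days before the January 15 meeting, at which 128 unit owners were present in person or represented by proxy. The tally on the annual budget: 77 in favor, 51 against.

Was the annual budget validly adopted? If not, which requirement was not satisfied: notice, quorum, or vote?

Notice: 45 days given; 45 required. Satisfied.
Quorum: 30% of 420 = 126; 128 present. Satisfied.
Vote: requires three-fifths of those present (128); 3/5 of 128 = 76.80, rounded up to 77, so 77 needed; 77 in favor. Satisfied.

Valid — all requirements satisfied.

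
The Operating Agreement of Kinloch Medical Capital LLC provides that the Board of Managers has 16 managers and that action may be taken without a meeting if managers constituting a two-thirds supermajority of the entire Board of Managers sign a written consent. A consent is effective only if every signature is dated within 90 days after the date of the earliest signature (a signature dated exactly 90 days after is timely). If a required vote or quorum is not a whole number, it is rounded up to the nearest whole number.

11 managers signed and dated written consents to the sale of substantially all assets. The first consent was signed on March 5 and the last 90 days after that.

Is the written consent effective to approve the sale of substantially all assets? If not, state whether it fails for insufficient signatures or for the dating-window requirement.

Signatures required: a two-thirds supermajority of 16 — 2/3 of 16 = 10.67, rounded up to 11, so 11 needed; 11 signed. Sufficient.
Dating window: the latest signature is 90 days after the earliest; the limit is 90 days. Within the window.

Effective — both the signature and dating-window requirements are satisfied.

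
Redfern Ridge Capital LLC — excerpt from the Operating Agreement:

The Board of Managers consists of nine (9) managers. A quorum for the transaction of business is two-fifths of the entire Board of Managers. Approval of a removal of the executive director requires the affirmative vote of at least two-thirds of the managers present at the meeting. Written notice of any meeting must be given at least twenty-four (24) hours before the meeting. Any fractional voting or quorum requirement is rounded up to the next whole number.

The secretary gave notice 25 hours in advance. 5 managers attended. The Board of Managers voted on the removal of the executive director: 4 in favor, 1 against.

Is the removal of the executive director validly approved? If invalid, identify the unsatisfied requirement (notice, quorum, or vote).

Valid — all requirements satisfied.

Notice: 25 hours given; 24 required (25 ≥ 24). Satisfied.
Quorum: 5 present; quorum is 4. Satisfied.
Vote: the removal of the executive director requires two-thirds of the managers present (5). 2/3 of 5 = 3.33, rounded up to 4, so 4 affirmative votes are needed; 4 voted in favor. Satisfied.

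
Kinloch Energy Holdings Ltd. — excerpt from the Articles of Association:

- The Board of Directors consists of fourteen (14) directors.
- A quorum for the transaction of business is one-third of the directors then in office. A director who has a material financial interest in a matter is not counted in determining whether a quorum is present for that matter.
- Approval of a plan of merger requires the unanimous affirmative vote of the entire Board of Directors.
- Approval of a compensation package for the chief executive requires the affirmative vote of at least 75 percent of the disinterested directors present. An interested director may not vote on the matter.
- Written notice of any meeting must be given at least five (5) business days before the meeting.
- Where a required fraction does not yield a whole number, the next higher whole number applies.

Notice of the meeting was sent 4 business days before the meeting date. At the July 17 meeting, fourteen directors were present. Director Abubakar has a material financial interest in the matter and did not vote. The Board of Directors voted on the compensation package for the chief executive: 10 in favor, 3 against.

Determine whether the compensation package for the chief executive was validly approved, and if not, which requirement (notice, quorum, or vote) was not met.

Invalid — notice requirement not satisfied.

Notice: 4 business days given; 5 required (4 < 5). Not satisfied.
Quorum: 14 present, but the 1 interested director does not count, leaving 13. Quorum is 5. Satisfied.
Vote: the compensation package for the chief executive requires three-fourths of the disinterested directors present (14 − 1 = 13). 3/4 of 13 = 9.75, rounded up to 10, so 10 affirmative votes are needed; 10 voted in favor. Satisfied.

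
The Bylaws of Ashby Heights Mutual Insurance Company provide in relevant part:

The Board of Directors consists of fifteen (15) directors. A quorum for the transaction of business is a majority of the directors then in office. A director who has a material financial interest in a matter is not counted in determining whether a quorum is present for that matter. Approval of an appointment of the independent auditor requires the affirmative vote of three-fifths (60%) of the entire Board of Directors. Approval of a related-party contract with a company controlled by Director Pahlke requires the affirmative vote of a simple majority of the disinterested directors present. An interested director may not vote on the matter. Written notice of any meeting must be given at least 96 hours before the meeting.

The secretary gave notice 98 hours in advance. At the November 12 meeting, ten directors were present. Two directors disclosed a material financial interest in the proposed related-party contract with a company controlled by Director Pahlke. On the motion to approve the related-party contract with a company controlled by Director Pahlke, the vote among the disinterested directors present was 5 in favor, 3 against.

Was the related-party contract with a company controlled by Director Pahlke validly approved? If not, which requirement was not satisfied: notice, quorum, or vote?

Valid — all requirements satisfied.

Notice: 98 hours given; 96 required (98 ≥ 96). Satisfied.
Quorum: 10 present, but the 2 interested directors do not count, leaving 8. Quorum is 8. Satisfied.
Vote: the related-party contract with a company controlled by Director Pahlke requires a majority of the disinterested directors present (10 − 2 = 8). A majority of 8 is 5, so 5 affirmative votes are needed; 5 voted in favor. Satisfied.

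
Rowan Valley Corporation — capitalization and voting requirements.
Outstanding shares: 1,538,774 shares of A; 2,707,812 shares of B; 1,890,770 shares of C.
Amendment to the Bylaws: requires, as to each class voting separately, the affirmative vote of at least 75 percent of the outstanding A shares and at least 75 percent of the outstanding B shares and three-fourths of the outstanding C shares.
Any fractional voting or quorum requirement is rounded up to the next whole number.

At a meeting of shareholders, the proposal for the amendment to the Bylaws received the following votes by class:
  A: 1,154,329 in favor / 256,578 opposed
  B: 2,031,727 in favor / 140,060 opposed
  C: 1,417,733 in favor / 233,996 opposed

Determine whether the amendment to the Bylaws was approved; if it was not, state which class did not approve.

A: 3/4 of 1538774 = 1154080.50, rounded up to 1154081; 1,154,081 required, 1,154,329 in favor — approved.
B: 3/4 of 2707812 = 2030859; 2,030,859 required, 2,031,727 in favor — approved.
C: 3/4 of 1890770 = 1418077.50, rounded up to 1418078; 1,418,078 required, 1,417,733 in favor — not approved.

Not approved — the C shares did not give the required vote.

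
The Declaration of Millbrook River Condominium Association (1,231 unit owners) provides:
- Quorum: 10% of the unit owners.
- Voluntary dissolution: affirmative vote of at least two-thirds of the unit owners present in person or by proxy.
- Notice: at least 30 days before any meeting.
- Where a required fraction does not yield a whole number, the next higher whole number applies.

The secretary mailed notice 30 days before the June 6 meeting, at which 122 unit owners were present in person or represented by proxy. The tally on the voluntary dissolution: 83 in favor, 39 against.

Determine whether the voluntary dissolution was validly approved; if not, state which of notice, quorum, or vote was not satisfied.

Invalid — quorum requirement not satisfied.

Notice: 30 days given; 30 required. Satisfied.
Quorum: 10% of 1,231 = 123.10, rounded up to 124; 122 present. Not satisfied.
Vote: requires two-thirds of those present (122); 2/3 of 122 = 81.33, rounded up to 82, so 82 needed; 83 in favor. Satisfied.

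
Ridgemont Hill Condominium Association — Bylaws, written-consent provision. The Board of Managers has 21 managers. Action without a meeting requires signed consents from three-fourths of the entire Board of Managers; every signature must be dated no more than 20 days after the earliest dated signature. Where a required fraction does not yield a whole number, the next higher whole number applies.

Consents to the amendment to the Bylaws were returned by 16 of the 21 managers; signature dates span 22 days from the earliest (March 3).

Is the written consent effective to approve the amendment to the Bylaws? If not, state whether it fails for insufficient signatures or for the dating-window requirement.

Signatures required: three-fourths of 21 — 3/4 of 21 = 15.75, rounded up to 16, so 16 needed; 16 signed. Sufficient.
Dating window: the latest signature is 22 days after the earliest; the limit is 20 days. Outside the window.

Not effective — dating-window requirement not satisfied.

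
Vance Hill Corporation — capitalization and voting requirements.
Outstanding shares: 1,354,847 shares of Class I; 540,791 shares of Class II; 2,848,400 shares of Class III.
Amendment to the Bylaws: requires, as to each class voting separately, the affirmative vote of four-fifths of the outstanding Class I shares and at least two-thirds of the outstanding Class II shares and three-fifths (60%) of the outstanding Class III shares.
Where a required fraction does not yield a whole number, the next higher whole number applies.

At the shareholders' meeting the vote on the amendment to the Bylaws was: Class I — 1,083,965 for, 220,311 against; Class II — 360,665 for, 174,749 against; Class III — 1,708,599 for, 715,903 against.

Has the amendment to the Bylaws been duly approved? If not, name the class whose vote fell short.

Class I: 4/5 of 1354847 = 1083877.60, rounded up to 1083878; 1,083,878 required, 1,083,965 in favor — approved.
Class II: 2/3 of 540791 = 360527.33, rounded up to 360528; 360,528 required, 360,665 in favor — approved.
Class III: 3/5 of 2848400 = 1709040; 1,709,040 required, 1,708,599 in favor — not approved.

Not approved — the Class III shares did not give the required vote.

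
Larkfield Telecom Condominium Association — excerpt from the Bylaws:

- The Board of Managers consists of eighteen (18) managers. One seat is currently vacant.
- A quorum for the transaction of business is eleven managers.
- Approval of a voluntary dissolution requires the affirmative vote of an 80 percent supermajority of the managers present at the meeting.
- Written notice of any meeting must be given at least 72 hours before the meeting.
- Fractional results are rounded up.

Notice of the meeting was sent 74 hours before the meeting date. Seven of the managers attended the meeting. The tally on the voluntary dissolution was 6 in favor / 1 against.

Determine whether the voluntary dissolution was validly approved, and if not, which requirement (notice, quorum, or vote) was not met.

Invalid — quorum requirement not satisfied.

Notice: 74 hours given; 72 required (74 ≥ 72). Satisfied.
Quorum: 7 present; quorum is 11. Not satisfied.
Vote: the voluntary dissolution requires four-fifths of the managers present (7). 4/5 of 7 = 5.60, rounded up to 6, so 6 affirmative votes are needed; 6 voted in favor. Satisfied. (Moot — without a quorum no business can be validly transacted.)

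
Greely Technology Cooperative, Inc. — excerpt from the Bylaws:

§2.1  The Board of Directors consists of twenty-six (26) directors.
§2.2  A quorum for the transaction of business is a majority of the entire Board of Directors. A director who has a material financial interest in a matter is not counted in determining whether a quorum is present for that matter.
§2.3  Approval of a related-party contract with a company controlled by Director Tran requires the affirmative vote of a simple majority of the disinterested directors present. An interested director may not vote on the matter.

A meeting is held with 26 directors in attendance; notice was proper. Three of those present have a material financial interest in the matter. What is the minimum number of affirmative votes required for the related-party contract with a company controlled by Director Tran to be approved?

The related-party contract with a company controlled by Director Tran requires a majority of the disinterested directors present (26 − 3 = 23).
A majority of 23 is 12.

12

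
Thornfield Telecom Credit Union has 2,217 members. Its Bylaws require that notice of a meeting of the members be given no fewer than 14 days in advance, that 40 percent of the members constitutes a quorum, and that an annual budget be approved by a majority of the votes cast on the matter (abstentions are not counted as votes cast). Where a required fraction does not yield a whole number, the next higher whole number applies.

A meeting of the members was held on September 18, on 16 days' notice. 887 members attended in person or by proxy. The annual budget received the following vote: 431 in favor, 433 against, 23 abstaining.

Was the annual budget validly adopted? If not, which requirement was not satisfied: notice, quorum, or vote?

Invalid — vote requirement not satisfied.

Notice: 16 days given; 14 required. Satisfied.
Quorum: 40% of 2,217 = 886.80, rounded up to 887; 887 present. Satisfied.
Vote: requires a majority of the votes cast (887 − 23 abstaining = 864); a majority of 864 is 433, so 433 needed; 431 in favor. Not satisfied.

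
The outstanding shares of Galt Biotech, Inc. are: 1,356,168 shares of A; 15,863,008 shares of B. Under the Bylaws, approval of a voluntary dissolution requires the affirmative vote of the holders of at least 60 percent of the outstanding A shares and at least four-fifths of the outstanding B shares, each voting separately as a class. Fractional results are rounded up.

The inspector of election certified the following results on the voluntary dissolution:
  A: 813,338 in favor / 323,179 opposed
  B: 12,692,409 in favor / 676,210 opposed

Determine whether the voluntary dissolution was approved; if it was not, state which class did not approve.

A: 3/5 of 1356168 = 813700.80, rounded up to 813701; 813,701 required, 813,338 in favor — not approved.
B: 4/5 of 15863008 = 12690406.40, rounded up to 12690407; 12,690,407 required, 12,692,409 in favor — approved.

Not approved — the A shares did not give the required vote.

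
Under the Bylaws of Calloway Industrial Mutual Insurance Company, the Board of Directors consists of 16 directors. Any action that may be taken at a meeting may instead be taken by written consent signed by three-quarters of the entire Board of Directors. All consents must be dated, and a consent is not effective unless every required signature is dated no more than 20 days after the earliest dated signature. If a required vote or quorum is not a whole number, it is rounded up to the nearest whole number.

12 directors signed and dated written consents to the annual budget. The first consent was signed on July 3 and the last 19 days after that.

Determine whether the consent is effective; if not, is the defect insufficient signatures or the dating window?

Effective — both the signature and dating-window requirements are satisfied.

Signatures required: three-quarters of 16 — 3/4 of 16 = 12, so 12 needed; 12 signed. Sufficient.
Dating window: the latest signature is 19 days after the earliest; the limit is 20 days. Within the window.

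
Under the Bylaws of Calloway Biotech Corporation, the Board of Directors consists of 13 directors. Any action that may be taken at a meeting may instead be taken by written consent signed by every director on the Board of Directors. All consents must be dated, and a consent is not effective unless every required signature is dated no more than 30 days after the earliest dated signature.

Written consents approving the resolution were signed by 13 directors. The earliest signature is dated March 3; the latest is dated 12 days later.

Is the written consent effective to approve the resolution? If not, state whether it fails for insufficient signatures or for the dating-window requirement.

Effective — both the signature and dating-window requirements are satisfied.

Signatures required: the unanimous vote of 13 — unanimous means all 13, so 13 needed; 13 signed. Sufficient.
Dating window: the latest signature is 12 days after the earliest; the limit is 30 days. Within the window.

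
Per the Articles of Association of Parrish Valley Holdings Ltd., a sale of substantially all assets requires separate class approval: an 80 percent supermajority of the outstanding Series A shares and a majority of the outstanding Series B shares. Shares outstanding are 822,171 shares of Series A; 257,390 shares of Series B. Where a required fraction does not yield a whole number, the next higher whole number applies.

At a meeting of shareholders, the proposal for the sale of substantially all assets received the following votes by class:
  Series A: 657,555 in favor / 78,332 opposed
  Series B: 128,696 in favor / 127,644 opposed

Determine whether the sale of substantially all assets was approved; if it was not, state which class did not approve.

Series A: 4/5 of 822171 = 657736.80, rounded up to 657737; 657,737 required, 657,555 in favor — not approved.
Series B: a majority of 257390 is 128696; 128,696 required, 128,696 in favor — approved.

Not approved — the Series A shares did not give the required vote.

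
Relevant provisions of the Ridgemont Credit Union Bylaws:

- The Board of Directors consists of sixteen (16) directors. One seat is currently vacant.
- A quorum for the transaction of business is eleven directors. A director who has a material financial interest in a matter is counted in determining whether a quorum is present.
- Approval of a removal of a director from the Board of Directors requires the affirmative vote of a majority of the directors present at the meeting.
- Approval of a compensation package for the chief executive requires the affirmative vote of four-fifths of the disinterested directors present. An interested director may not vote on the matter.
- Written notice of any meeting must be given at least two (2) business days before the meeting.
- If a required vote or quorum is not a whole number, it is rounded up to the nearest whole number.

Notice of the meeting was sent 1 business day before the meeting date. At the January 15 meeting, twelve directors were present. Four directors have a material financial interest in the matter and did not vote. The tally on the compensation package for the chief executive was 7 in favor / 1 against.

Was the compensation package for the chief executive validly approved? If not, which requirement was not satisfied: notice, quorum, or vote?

Notice: 1 business day given; 2 required (1 < 2). Not satisfied.
Quorum: 12 present (interested directors count toward quorum); quorum is 11. Satisfied.
Vote: the compensation package for the chief executive requires four-fifths of the disinterested directors present (12 − 4 = 8). 4/5 of 8 = 6.40, rounded up to 7, so 7 affirmative votes are needed; 7 voted in favor. Satisfied.

Invalid — notice requirement not satisfied.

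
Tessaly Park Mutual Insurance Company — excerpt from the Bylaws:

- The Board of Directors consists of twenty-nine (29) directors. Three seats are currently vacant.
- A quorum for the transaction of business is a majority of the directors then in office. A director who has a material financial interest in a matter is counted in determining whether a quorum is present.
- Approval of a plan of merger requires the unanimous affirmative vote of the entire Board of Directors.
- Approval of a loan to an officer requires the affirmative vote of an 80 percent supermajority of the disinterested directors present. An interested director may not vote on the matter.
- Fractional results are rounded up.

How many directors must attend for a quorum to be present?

A majority of 26 is 14.

14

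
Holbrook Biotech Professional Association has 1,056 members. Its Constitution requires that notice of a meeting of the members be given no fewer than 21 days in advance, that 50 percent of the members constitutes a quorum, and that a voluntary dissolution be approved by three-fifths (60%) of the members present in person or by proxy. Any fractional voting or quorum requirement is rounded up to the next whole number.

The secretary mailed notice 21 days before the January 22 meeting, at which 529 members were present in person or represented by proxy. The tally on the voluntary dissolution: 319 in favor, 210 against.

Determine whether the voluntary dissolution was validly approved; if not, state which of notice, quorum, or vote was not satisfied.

Valid — all requirements satisfied.

Notice: 21 days given; 21 required. Satisfied.
Quorum: 50% of 1,056 = 528; 529 present. Satisfied.
Vote: requires three-fifths of those present (529); 3/5 of 529 = 317.40, rounded up to 318, so 318 needed; 319 in favor. Satisfied.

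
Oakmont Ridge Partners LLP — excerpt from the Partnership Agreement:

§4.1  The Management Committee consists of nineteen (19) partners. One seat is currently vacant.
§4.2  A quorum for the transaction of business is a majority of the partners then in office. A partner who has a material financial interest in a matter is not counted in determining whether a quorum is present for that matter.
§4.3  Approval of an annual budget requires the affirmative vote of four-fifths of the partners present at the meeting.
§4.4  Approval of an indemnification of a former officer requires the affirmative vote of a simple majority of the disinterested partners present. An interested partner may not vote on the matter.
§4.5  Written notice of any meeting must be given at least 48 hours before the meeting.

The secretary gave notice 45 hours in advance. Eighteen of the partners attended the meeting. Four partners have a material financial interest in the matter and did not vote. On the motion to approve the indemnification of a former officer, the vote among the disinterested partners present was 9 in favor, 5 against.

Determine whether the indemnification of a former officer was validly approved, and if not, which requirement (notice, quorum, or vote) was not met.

Notice: 45 hours given; 48 required (45 < 48). Not satisfied.
Quorum: 18 present, but the 4 interested partners do not count, leaving 14. Quorum is 10. Satisfied.
Vote: the indemnification of a former officer requires a majority of the disinterested partners present (18 − 4 = 14). A majority of 14 is 8, so 8 affirmative votes are needed; 9 voted in favor. Satisfied.

Invalid — notice requirement not satisfied.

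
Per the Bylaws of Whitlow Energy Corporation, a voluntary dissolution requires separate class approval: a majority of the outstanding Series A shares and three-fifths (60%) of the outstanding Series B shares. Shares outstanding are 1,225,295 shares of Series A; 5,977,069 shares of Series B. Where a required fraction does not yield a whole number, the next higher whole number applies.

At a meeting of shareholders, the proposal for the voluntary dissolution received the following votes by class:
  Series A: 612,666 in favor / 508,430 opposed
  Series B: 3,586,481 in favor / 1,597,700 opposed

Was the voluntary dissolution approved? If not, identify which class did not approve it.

Approved — every class gave the required vote.

Series A: a majority of 1225295 is 612648; 612,648 required, 612,666 in favor — approved.
Series B: 3/5 of 5977069 = 3586241.40, rounded up to 3586242; 3,586,242 required, 3,586,481 in favor — approved.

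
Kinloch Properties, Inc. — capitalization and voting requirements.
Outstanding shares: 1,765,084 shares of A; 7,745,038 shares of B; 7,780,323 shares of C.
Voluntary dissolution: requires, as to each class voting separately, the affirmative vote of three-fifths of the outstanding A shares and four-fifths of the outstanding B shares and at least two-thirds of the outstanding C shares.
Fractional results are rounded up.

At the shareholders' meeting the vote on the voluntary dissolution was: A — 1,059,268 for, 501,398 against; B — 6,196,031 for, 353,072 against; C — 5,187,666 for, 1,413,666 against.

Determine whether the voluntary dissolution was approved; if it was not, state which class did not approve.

A: 3/5 of 1765084 = 1059050.40, rounded up to 1059051; 1,059,051 required, 1,059,268 in favor — approved.
B: 4/5 of 7745038 = 6196030.40, rounded up to 6196031; 6,196,031 required, 6,196,031 in favor — approved.
C: 2/3 of 7780323 = 5186882; 5,186,882 required, 5,187,666 in favor — approved.

Approved — every class gave the required vote.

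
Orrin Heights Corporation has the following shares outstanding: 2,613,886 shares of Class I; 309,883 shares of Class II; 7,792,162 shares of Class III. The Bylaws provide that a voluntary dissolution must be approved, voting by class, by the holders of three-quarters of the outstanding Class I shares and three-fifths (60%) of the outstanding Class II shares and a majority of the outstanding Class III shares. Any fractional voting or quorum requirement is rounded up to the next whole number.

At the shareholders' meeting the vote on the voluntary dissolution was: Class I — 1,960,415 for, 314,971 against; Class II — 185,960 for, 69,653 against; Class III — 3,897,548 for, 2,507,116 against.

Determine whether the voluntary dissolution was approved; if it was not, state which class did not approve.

Class I: 3/4 of 2613886 = 1960414.50, rounded up to 1960415; 1,960,415 required, 1,960,415 in favor — approved.
Class II: 3/5 of 309883 = 185929.80, rounded up to 185930; 185,930 required, 185,960 in favor — approved.
Class III: a majority of 7792162 is 3896082; 3,896,082 required, 3,897,548 in favor — approved.

Approved — every class gave the required vote.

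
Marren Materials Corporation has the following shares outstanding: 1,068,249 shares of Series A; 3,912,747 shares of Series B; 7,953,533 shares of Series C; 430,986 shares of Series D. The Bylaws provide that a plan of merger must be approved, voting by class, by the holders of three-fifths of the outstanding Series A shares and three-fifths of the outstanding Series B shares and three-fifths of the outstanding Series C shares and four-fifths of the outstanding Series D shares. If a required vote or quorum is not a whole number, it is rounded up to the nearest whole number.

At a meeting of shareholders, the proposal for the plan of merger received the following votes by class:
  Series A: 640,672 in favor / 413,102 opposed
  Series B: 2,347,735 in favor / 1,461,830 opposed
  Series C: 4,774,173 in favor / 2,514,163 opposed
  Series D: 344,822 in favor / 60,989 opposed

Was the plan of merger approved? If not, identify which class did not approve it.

Series A: 3/5 of 1068249 = 640949.40, rounded up to 640950; 640,950 required, 640,672 in favor — not approved.
Series B: 3/5 of 3912747 = 2347648.20, rounded up to 2347649; 2,347,649 required, 2,347,735 in favor — approved.
Series C: 3/5 of 7953533 = 4772119.80, rounded up to 4772120; 4,772,120 required, 4,774,173 in favor — approved.
Series D: 4/5 of 430986 = 344788.80, rounded up to 344789; 344,789 required, 344,822 in favor — approved.

Not approved — the Series A shares did not give the required vote.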